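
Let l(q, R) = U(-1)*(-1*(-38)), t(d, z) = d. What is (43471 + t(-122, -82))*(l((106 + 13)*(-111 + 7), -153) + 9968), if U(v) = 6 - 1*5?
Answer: 433750094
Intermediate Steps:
U(v) = 1 (U(v) = 6 - 5 = 1)
l(q, R) = 38 (l(q, R) = 1*(-1*(-38)) = 1*38 = 38)
(43471 + t(-122, -82))*(l((106 + 13)*(-111 + 7), -153) + 9968) = (43471 - 122)*(38 + 9968) = 43349*10006 = 433750094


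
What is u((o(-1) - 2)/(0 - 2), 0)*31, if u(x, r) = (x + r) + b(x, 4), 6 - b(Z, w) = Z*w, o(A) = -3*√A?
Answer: 93 - 279*I/2 ≈ 93.0 - 139.5*I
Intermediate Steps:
b(Z, w) = 6 - Z*w
u(x, r) = 6 + r - 3*x (u(x, r) = (x + r) + (6 - 1*x*4) = (r + x) + (6 - 4*x) = 6 + r - 3*x)
u((o(-1) - 2)/(0 - 2), 0)*31 = (6 + 0 - 3*(-3*I - 2)/(0 - 2))*31 = (6 + 0 - 3*(-3*I - 2)/(-2))*31 = (6 + 0 - 3*(-2 - 3*I)*(-1)/2)*31 = (6 + 0 - 3*(1 + 3*I/2))*31 = (6 + 0 + (-3 - 9*I/2))*31 = (3 - 9*I/2)*31 = 93 - 279*I/2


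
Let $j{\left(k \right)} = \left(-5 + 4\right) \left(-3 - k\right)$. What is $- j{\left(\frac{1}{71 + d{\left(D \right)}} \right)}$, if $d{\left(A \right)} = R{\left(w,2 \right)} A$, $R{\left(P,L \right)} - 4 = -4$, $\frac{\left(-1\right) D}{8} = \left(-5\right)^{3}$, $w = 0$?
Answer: $- \frac{214}{71} \approx -3.0141$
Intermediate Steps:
$D = 1000$ ($D = - 8 \left(-5\right)^{3} = \left(-8\right) \left(-125\right) = 1000$)
$R{\left(P,L \right)} = 0$ ($R{\left(P,L \right)} = 4 - 4 = 0$)
$d{\left(A \right)} = 0$ ($d{\left(A \right)} = 0 A = 0$)
$j{\left(k \right)} = 3 + k$ ($j{\left(k \right)} = - (-3 - k) = 3 + k$)
$- j{\left(\frac{1}{71 + d{\left(D \right)}} \right)} = - (3 + \frac{1}{71 + 0}) = - (3 + \frac{1}{71}) = \left(-1\right) \frac{214}{71} = - \frac{214}{71}$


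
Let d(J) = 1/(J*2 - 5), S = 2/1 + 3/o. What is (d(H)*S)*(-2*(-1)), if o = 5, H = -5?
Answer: -26/75 ≈ -0.34667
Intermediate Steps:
S = 13/5 (S = 2/1 + 3/5 = 2*1 + 3*(⅕) = 2 + ⅗ = 13/5 ≈ 2.6000)
d(J) = 1/(-5 + 2*J) (d(J) = 1/(2*J - 5) = 1/(-5 + 2*J))
(d(H)*S)*(-2*(-1)) = ((13/5)/(-5 + 2*(-5)))*(-2*(-1)) = ((13/5)/(-5 - 10))*2 = ((13/5)/(-15))*2 = -1/15*13/5*2 = -13/75*2 = -26/75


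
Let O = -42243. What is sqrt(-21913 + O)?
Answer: 2*I*sqrt(16039) ≈ 253.29*I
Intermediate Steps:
sqrt(-21913 + O) = sqrt(-21913 - 42243) = sqrt(-64156) = 2*I*sqrt(16039)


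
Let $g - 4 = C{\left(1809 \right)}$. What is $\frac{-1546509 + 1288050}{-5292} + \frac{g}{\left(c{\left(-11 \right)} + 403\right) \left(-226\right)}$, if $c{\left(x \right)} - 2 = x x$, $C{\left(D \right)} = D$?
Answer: $\frac{1279790737}{26212158} \approx 48.824$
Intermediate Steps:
$c{\left(x \right)} = 2 + x^{2}$ ($c{\left(x \right)} = 2 + x x = 2 + x^{2}$)
$g = 1813$ ($g = 4 + 1809 = 1813$)
$\frac{-1546509 + 1288050}{-5292} + \frac{g}{\left(c{\left(-11 \right)} + 403\right) \left(-226\right)} = \frac{-1546509 + 1288050}{-5292} + \frac{1813}{\left(\left(2 + \left(-11\right)^{2}\right) + 403\right) \left(-226\right)} = \left(-258459\right) \left(- \frac{1}{5292}\right) + \frac{1813}{\left(\left(2 + 121\right) + 403\right) \left(-226\right)} = \frac{86153}{1764} + \frac{1813}{\left(123 + 403\right) \left(-226\right)} = \frac{86153}{1764} + \frac{1813}{526 \left(-226\right)} = \frac{86153}{1764} + \frac{1813}{-118876} = \frac{86153}{1764} + 1813 \left(- \frac{1}{118876}\right) = \frac{86153}{1764} - \frac{1813}{118876} = \frac{1279790737}{26212158}$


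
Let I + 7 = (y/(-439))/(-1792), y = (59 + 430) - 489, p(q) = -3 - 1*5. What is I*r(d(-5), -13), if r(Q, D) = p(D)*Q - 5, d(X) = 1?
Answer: 91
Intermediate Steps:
p(q) = -8 (p(q) = -3 - 5 = -8)
r(Q, D) = -5 - 8*Q (r(Q, D) = -8*Q - 5 = -5 - 8*Q)
y = 0 (y = 489 - 489 = 0)
I = -7 (I = -7 + (0/(-439))/(-1792) = -7 + (0*(-1/439))*(-1/1792) = -7 + 0*(-1/1792) = -7 + 0 = -7)
I*r(d(-5), -13) = -7*(-5 - 8*1) = -7*(-5 - 8) = -7*(-13) = 91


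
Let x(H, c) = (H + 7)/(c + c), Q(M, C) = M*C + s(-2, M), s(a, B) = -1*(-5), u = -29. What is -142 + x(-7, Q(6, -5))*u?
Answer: -142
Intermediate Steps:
s(a, B) = 5
Q(M, C) = 5 + C*M (Q(M, C) = M*C + 5 = C*M + 5 = 5 + C*M)
x(H, c) = (7 + H)/(2*c) (x(H, c) = (7 + H)/((2*c)) = (7 + H)*(1/(2*c)) = (7 + H)/(2*c))
-142 + x(-7, Q(6, -5))*u = -142 + ((7 - 7)/(2*(5 - 5*6)))*(-29) = -142 + ((½)*0/(5 - 30))*(-29) = -142 + ((½)*0/(-25))*(-29) = -142 + ((½)*(-1/25)*0)*(-29) = -142 + 0*(-29) = -142 + 0 = -142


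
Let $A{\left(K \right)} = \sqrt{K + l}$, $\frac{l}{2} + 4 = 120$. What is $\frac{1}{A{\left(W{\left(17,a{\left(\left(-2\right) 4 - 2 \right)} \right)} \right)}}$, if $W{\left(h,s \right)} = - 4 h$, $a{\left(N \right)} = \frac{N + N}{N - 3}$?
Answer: $\frac{\sqrt{41}}{82} \approx 0.078087$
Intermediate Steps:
$l = 232$ ($l = -8 + 2 \cdot 120 = -8 + 240 = 232$)
$a{\left(N \right)} = \frac{2 N}{-3 + N}$
$A{\left(K \right)} = \sqrt{232 + K}$ ($A{\left(K \right)} = \sqrt{K + 232} = \sqrt{232 + K}$)
$\frac{1}{A{\left(W{\left(17,a{\left(\left(-2\right) 4 - 2 \right)} \right)} \right)}} = \frac{1}{\sqrt{232 - 68}} = \frac{1}{\sqrt{164}} = \frac{1}{2 \sqrt{41}} = \frac{\sqrt{41}}{82}$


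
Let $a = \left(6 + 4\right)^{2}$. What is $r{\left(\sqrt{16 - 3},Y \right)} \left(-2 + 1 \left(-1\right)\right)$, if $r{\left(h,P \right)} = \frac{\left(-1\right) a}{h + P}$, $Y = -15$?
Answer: $- \frac{1125}{53} - \frac{75 \sqrt{13}}{53} \approx -26.329$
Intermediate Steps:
$a = 100$ ($a = 10^{2} = 100$)
$r{\left(h,P \right)} = - \frac{100}{P + h}$ ($r{\left(h,P \right)} = \frac{\left(-1\right) 100}{h + P} = - \frac{100}{P + h}$)
$r{\left(\sqrt{16 - 3},Y \right)} \left(-2 + 1 \left(-1\right)\right) = - \frac{100}{-15 + \sqrt{16 - 3}} \left(-2 + 1 \left(-1\right)\right) = - \frac{100}{-15 + \sqrt{13}} \left(-2 - 1\right) = - \frac{100}{-15 + \sqrt{13}} \left(-3\right) = \frac{300}{-15 + \sqrt{13}}$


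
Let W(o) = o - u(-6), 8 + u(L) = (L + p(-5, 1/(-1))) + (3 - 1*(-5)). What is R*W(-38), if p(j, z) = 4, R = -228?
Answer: 8208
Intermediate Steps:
u(L) = 4 + L (u(L) = -8 + ((L + 4) + (3 - 1*(-5))) = -8 + ((4 + L) + (3 + 5)) = -8 + ((4 + L) + 8) = -8 + (12 + L) = 4 + L)
W(o) = 2 + o (W(o) = o - (4 - 6) = o - 1*(-2) = o + 2 = 2 + o)
R*W(-38) = -228*(2 - 38) = -228*(-36) = 8208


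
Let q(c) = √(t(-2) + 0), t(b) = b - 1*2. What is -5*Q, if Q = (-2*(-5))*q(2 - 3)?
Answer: -100*I ≈ -100.0*I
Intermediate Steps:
t(b) = -2 + b (t(b) = b - 2 = -2 + b)
q(c) = 2*I (q(c) = √((-2 - 2) + 0) = √(-4 + 0) = √(-4) = 2*I)
Q = 20*I (Q = (-2*(-5))*(2*I) = 10*(2*I) = 20*I ≈ 20.0*I)
-5*Q = -100*I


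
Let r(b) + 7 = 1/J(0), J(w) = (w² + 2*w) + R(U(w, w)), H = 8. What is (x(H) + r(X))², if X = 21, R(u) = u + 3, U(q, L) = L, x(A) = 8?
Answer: 16/9 ≈ 1.7778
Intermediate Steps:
R(u) = 3 + u
J(w) = 3 + w² + 3*w (J(w) = (w² + 2*w) + (3 + w) = 3 + w² + 3*w)
r(b) = -20/3 (r(b) = -7 + 1/(3 + 0² + 3*0) = -7 + 1/(3 + 0 + 0) = -7 + 1/3 = -7 + ⅓ = -20/3)
(x(H) + r(X))² = (8 - 20/3)² = (4/3)² = 16/9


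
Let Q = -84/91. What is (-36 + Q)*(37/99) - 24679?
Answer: -10593211/429 ≈ -24693.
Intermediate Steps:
Q = -12/13 (Q = -84*1/91 = -12/13 ≈ -0.92308)
(-36 + Q)*(37/99) - 24679 = (-36 - 12/13)*(37/99) - 24679 = -17760/(13*99) - 24679 = -480/13*37/99 - 24679 = -5920/429 - 24679 = -10593211/429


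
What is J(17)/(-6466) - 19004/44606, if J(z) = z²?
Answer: -67885499/144211198 ≈ -0.47074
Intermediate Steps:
J(17)/(-6466) - 19004/44606 = 17²/(-6466) - 19004/44606 = 289*(-1/6466) - 19004*1/44606 = -289/6466 - 9502/22303 = -67885499/144211198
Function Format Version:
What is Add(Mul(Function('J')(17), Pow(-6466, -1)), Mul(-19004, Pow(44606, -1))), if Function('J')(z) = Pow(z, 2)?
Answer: Rational(-67885499, 144211198) ≈ -0.47074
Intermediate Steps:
Add(Mul(Function('J')(17), Pow(-6466, -1)), Mul(-19004, Pow(44606, -1))) = Add(Mul(Pow(17, 2), Pow(-6466, -1)), Mul(-19004, Pow(44606, -1))) = Add(Mul(289, Rational(-1, 6466)), Mul(-19004, Rational(1, 44606))) = Add(Rational(-289, 6466), Rational(-9502, 22303)) = Rational(-67885499, 144211198)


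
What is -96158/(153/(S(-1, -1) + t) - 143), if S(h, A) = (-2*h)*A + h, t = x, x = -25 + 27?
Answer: 48079/148 ≈ 324.86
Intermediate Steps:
x = 2
t = 2
S(h, A) = h - 2*A*h (S(h, A) = -2*A*h + h = h - 2*A*h)
-96158/(153/(S(-1, -1) + t) - 143) = -96158/(153/(-(1 - 2*(-1)) + 2) - 143) = -96158/(153/(-(1 + 2) + 2) - 143) = -96158/(153/(-1*3 + 2) - 143) = -96158/(153/(-3 + 2) - 143) = -96158/(153/(-1) - 143) = -96158/(-1*153 - 143) = -96158/(-153 - 143) = -96158/(-296) = -96158*(-1/296) = 48079/148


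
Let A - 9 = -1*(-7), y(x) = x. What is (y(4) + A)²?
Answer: 400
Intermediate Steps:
A = 16 (A = 9 - 1*(-7) = 9 + 7 = 16)
(y(4) + A)² = (4 + 16)² = 20² = 400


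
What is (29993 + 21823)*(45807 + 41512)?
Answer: 4524521304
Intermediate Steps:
(29993 + 21823)*(45807 + 41512) = 51816*87319 = 4524521304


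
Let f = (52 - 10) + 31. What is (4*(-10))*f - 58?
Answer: -2978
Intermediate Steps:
f = 73 (f = 42 + 31 = 73)
(4*(-10))*f - 58 = (4*(-10))*73 - 58 = -40*73 - 58 = -2920 - 58 = -2978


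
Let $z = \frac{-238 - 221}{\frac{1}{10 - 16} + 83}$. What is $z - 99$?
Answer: $- \frac{51957}{497} \approx -104.54$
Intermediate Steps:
$z = - \frac{2754}{497}$ ($z = - \frac{459}{\frac{1}{-6} + 83} = - \frac{459}{- \frac{1}{6} + 83} = - \frac{459}{\frac{497}{6}} = \left(-459\right) \frac{6}{497} = - \frac{2754}{497} \approx -5.5412$)
$z - 99 = - \frac{2754}{497} - 99 = - \frac{51957}{497}$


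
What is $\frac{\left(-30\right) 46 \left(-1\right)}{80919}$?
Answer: $\frac{460}{26973} \approx 0.017054$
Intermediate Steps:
$\frac{\left(-30\right) 46 \left(-1\right)}{80919} = \left(-1380\right) \left(-1\right) \frac{1}{80919} = 1380 \cdot \frac{1}{80919} = \frac{460}{26973}$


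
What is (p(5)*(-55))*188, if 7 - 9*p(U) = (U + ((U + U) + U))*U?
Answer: 320540/3 ≈ 1.0685e+5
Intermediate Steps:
p(U) = 7/9 - 4*U**2/9 (p(U) = 7/9 - (U + ((U + U) + U))*U/9 = 7/9 - (U + (2*U + U))*U/9 = 7/9 - (U + 3*U)*U/9 = 7/9 - 4*U*U/9 = 7/9 - 4*U**2/9)
(p(5)*(-55))*188 = ((7/9 - 4/9*5**2)*(-55))*188 = ((7/9 - 4/9*25)*(-55))*188 = ((7/9 - 100/9)*(-55))*188 = -31/3*(-55)*188 = (1705/3)*188 = 320540/3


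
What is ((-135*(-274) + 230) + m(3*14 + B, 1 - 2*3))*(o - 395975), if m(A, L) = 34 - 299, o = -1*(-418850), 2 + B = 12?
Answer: 845345625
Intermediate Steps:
B = 10 (B = -2 + 12 = 10)
o = 418850
m(A, L) = -265
((-135*(-274) + 230) + m(3*14 + B, 1 - 2*3))*(o - 395975) = ((-135*(-274) + 230) - 265)*(418850 - 395975) = ((36990 + 230) - 265)*22875 = (37220 - 265)*22875 = 36955*22875 = 845345625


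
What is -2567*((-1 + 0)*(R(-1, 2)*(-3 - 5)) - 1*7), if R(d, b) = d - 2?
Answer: 79577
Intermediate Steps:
R(d, b) = -2 + d
-2567*((-1 + 0)*(R(-1, 2)*(-3 - 5)) - 1*7) = -2567*((-1 + 0)*((-2 - 1)*(-3 - 5)) - 1*7) = -2567*(-(-3)*(-8) - 7) = -2567*(-1*24 - 7) = -2567*(-24 - 7) = -2567*(-31) = 79577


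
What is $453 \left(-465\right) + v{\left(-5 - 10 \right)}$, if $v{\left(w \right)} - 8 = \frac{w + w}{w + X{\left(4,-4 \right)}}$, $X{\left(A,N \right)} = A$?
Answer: $- \frac{2316977}{11} \approx -2.1063 \cdot 10^{5}$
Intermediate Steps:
$v{\left(w \right)} = 8 + \frac{2 w}{4 + w}$ ($v{\left(w \right)} = 8 + \frac{w + w}{w + 4} = 8 + \frac{2 w}{4 + w}$)
$453 \left(-465\right) + v{\left(-5 - 10 \right)} = 453 \left(-465\right) + \frac{2 \left(16 + 5 \left(-5 - 10\right)\right)}{4 - 15} = -210645 + \frac{2 \left(16 + 5 \left(-5 - 10\right)\right)}{4 - 15} = -210645 + \frac{2 \left(16 + 5 \left(-15\right)\right)}{4 - 15} = -210645 + \frac{2 \left(16 - 75\right)}{-11} = -210645 + 2 \left(- \frac{1}{11}\right) \left(-59\right) = -210645 + \frac{118}{11} = - \frac{2316977}{11}$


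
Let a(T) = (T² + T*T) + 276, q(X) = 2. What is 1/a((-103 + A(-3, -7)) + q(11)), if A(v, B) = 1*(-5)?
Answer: 1/22748 ≈ 4.3960e-5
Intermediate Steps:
A(v, B) = -5
a(T) = 276 + 2*T² (a(T) = (T² + T²) + 276 = 2*T² + 276 = 276 + 2*T²)
1/a((-103 + A(-3, -7)) + q(11)) = 1/(276 + 2*((-103 - 5) + 2)²) = 1/(276 + 2*(-108 + 2)²) = 1/(276 + 2*(-106)²) = 1/(276 + 2*11236) = 1/(276 + 22472) = 1/22748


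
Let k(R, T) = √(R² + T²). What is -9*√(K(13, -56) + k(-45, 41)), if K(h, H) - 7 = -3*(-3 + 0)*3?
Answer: -9*√(34 + √3706) ≈ -87.664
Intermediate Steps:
K(h, H) = 34 (K(h, H) = 7 - 3*(-3 + 0)*3 = 7 - 3*(-3)*3 = 7 + 9*3 = 7 + 27 = 34)
-9*√(K(13, -56) + k(-45, 41)) = -9*√(34 + √((-45)² + 41²)) = -9*√(34 + √(2025 + 1681)) = -9*√(34 + √3706)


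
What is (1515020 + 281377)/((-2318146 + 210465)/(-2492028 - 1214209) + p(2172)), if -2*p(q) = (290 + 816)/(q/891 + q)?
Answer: 4299707664524100912/752441180131 ≈ 5.7143e+6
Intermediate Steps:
p(q) = -492723/(892*q) (p(q) = -(290 + 816)/(2*(q/891 + q)) = -553/(q*(1/891) + q) = -553/(q/891 + q) = -553/(892*q/891) = -553*891/(892*q) = -492723/(892*q))
(1515020 + 281377)/((-2318146 + 210465)/(-2492028 - 1214209) + p(2172)) = (1515020 + 281377)/((-2318146 + 210465)/(-2492028 - 1214209) - 492723/892/2172) = 1796397/(-2107681/(-3706237) - 492723/892*1/2172) = 1796397/(-2107681*(-1/3706237) - 164241/645808) = 1796397/(2107681/3706237 - 164241/645808) = 1796397/(752441180131/2393517504496) = 1796397*(2393517504496/752441180131) = 4299707664524100912/752441180131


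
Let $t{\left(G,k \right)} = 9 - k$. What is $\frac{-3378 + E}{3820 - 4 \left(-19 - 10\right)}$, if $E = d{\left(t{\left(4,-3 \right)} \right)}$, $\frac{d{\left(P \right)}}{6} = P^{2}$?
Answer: $- \frac{419}{656} \approx -0.63872$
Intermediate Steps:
$d{\left(P \right)} = 6 P^{2}$
$E = 864$ ($E = 6 \left(9 - -3\right)^{2} = 6 \left(9 + 3\right)^{2} = 6 \cdot 12^{2} = 6 \cdot 144 = 864$)
$\frac{-3378 + E}{3820 - 4 \left(-19 - 10\right)} = \frac{-3378 + 864}{3820 - 4 \left(-19 - 10\right)} = - \frac{2514}{3820 - -116} = - \frac{2514}{3820 + 116} = - \frac{2514}{3936} = \left(-2514\right) \frac{1}{3936} = - \frac{419}{656}$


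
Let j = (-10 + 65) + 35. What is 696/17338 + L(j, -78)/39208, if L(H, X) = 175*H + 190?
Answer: 37957061/84973538 ≈ 0.44669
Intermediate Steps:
j = 90 (j = 55 + 35 = 90)
L(H, X) = 190 + 175*H
696/17338 + L(j, -78)/39208 = 696/17338 + (190 + 175*90)/39208 = 696*(1/17338) + (190 + 15750)*(1/39208) = 348/8669 + 15940*(1/39208) = 348/8669 + 3985/9802 = 37957061/84973538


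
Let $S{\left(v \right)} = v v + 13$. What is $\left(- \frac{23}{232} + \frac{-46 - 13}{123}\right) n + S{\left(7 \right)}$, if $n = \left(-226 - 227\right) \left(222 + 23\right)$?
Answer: $\frac{611636159}{9512} \approx 64302.0$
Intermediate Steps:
$S{\left(v \right)} = 13 + v^{2}$ ($S{\left(v \right)} = v^{2} + 13 = 13 + v^{2}$)
$n = -110985$ ($n = \left(-453\right) 245 = -110985$)
$\left(- \frac{23}{232} + \frac{-46 - 13}{123}\right) n + S{\left(7 \right)} = \left(- \frac{23}{232} + \frac{-46 - 13}{123}\right) \left(-110985\right) + \left(13 + 7^{2}\right) = \left(\left(-23\right) \frac{1}{232} + \left(-46 - 13\right) \frac{1}{123}\right) \left(-110985\right) + \left(13 + 49\right) = \left(- \frac{23}{232} - \frac{59}{123}\right) \left(-110985\right) + 62 = \left(- \frac{16517}{28536}\right) \left(-110985\right) + 62 = \frac{611046415}{9512} + 62 = \frac{611636159}{9512}$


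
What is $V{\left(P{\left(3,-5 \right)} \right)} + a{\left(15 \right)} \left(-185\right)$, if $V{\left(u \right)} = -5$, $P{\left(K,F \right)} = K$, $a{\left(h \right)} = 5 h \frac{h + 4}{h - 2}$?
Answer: $- \frac{263690}{13} \approx -20284.0$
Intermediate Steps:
$a{\left(h \right)} = \frac{5 h \left(4 + h\right)}{-2 + h}$ ($a{\left(h \right)} = 5 h \frac{4 + h}{-2 + h} = \frac{5 h \left(4 + h\right)}{-2 + h}$)
$V{\left(P{\left(3,-5 \right)} \right)} + a{\left(15 \right)} \left(-185\right) = -5 + 5 \cdot 15 \frac{1}{-2 + 15} \left(4 + 15\right) \left(-185\right) = -5 + 5 \cdot 15 \cdot \frac{1}{13} \cdot 19 \left(-185\right) = -5 + \frac{1425}{13} \left(-185\right) = -5 - \frac{263625}{13} = - \frac{263690}{13}$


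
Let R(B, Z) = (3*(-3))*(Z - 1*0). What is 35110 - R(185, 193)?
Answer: 36847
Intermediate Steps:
R(B, Z) = -9*Z (R(B, Z) = -9*(Z + 0) = -9*Z)
35110 - R(185, 193) = 35110 - (-9)*193 = 35110 - 1*(-1737) = 35110 + 1737 = 36847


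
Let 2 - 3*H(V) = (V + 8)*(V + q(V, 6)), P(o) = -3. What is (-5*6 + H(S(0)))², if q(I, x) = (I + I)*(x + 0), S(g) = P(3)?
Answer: 11449/9 ≈ 1272.1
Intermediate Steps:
S(g) = -3
q(I, x) = 2*I*x (q(I, x) = (2*I)*x = 2*I*x)
H(V) = ⅔ - 13*V*(8 + V)/3 (H(V) = ⅔ - (V + 8)*(V + 2*V*6)/3 = ⅔ - (8 + V)*(V + 12*V)/3 = ⅔ - (8 + V)*13*V/3 = ⅔ - 13*V*(8 + V)/3)
(-5*6 + H(S(0)))² = (-5*6 + (⅔ - 104/3*(-3) - 13/3*(-3)²))² = (-30 + (⅔ + 104 - 13/3*9))² = (-30 + (⅔ + 104 - 39))² = (-30 + 197/3)² = (107/3)² = 11449/9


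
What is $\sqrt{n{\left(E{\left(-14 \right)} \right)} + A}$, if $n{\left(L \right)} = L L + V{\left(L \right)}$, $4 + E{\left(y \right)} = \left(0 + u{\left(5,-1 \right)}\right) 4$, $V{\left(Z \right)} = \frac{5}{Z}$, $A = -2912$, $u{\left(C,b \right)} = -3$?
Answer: $\frac{i \sqrt{42501}}{4} \approx 51.539 i$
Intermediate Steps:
$E{\left(y \right)} = -16$ ($E{\left(y \right)} = -4 + \left(0 - 3\right) 4 = -4 - 12 = -16$)
$n{\left(L \right)} = L^{2} + \frac{5}{L}$ ($n{\left(L \right)} = L L + \frac{5}{L} = L^{2} + \frac{5}{L}$)
$\sqrt{n{\left(E{\left(-14 \right)} \right)} + A} = \sqrt{\frac{5 + \left(-16\right)^{3}}{-16} - 2912} = \sqrt{- \frac{5 - 4096}{16} - 2912} = \sqrt{\left(- \frac{1}{16}\right) \left(-4091\right) - 2912} = \sqrt{\frac{4091}{16} - 2912} = \sqrt{- \frac{42501}{16}} = \frac{i \sqrt{42501}}{4}$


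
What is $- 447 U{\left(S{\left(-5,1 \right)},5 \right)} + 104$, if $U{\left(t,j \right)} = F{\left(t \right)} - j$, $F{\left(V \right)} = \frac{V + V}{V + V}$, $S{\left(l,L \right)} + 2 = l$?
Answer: $1892$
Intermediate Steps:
$S{\left(l,L \right)} = -2 + l$
$F{\left(V \right)} = 1$ ($F{\left(V \right)} = \frac{2 V}{2 V} = 2 V \frac{1}{2 V} = 1$)
$U{\left(t,j \right)} = 1 - j$
$- 447 U{\left(S{\left(-5,1 \right)},5 \right)} + 104 = - 447 \left(1 - 5\right) + 104 = \left(-447\right) \left(-4\right) + 104 = 1788 + 104 = 1892$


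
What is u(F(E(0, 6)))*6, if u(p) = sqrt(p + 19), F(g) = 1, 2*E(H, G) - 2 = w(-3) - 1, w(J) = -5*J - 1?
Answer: 12*sqrt(5) ≈ 26.833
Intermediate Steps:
w(J) = -1 - 5*J
E(H, G) = 15/2 (E(H, G) = 1 + ((-1 - 5*(-3)) - 1)/2 = 1 + ((-1 + 15) - 1)/2 = 1 + (14 - 1)/2 = 1 + (1/2)*13 = 1 + 13/2 = 15/2)
u(p) = sqrt(19 + p)
u(F(E(0, 6)))*6 = sqrt(19 + 1)*6 = sqrt(20)*6 = (2*sqrt(5))*6 = 12*sqrt(5)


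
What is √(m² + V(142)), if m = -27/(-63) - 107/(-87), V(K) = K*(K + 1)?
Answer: √7532129686/609 ≈ 142.51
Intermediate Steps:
V(K) = K*(1 + K)
m = 1010/609 (m = -27*(-1/63) - 107*(-1/87) = 3/7 + 107/87 = 1010/609 ≈ 1.6585)
√(m² + V(142)) = √((1010/609)² + 142*(1 + 142)) = √(1020100/370881 + 142*143) = √(1020100/370881 + 20306) = √(7532129686/370881) = √7532129686/609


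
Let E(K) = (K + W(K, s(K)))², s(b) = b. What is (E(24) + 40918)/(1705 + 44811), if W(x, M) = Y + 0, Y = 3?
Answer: 41647/46516 ≈ 0.89533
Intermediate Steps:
W(x, M) = 3 (W(x, M) = 3 + 0 = 3)
E(K) = (3 + K)² (E(K) = (K + 3)² = (3 + K)²)
(E(24) + 40918)/(1705 + 44811) = ((3 + 24)² + 40918)/(1705 + 44811) = (27² + 40918)/46516 = (729 + 40918)*(1/46516) = 41647*(1/46516) = 41647/46516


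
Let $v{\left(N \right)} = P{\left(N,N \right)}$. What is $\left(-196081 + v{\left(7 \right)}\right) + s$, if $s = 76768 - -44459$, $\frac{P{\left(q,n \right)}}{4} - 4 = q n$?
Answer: $-74642$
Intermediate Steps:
$P{\left(q,n \right)} = 16 + 4 n q$ ($P{\left(q,n \right)} = 16 + 4 q n = 16 + 4 n q$)
$v{\left(N \right)} = 16 + 4 N^{2}$ ($v{\left(N \right)} = 16 + 4 N N = 16 + 4 N^{2}$)
$s = 121227$ ($s = 76768 + 44459 = 121227$)
$\left(-196081 + v{\left(7 \right)}\right) + s = \left(-196081 + \left(16 + 4 \cdot 7^{2}\right)\right) + 121227 = \left(-196081 + \left(16 + 4 \cdot 49\right)\right) + 121227 = \left(-196081 + \left(16 + 196\right)\right) + 121227 = \left(-196081 + 212\right) + 121227 = -195869 + 121227 = -74642$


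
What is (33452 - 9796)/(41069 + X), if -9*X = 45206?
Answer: 212904/324415 ≈ 0.65627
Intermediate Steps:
X = -45206/9 (X = -⅑*45206 = -45206/9 ≈ -5022.9)
(33452 - 9796)/(41069 + X) = (33452 - 9796)/(41069 - 45206/9) = 23656/(324415/9) = 23656*(9/324415) = 212904/324415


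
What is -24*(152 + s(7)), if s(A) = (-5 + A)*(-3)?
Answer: -3504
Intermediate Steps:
s(A) = 15 - 3*A
-24*(152 + s(7)) = -24*(152 + (15 - 3*7)) = -24*(152 + (15 - 21)) = -24*(152 - 6) = -24*146 = -3504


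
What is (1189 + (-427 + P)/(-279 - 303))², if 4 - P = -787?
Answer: 119589397489/84681 ≈ 1.4122e+6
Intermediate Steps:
P = 791 (P = 4 - 1*(-787) = 4 + 787 = 791)
(1189 + (-427 + P)/(-279 - 303))² = (1189 + (-427 + 791)/(-279 - 303))² = (1189 + 364/(-582))² = (1189 + 364*(-1/582))² = (1189 - 182/291)² = (345817/291)² = 119589397489/84681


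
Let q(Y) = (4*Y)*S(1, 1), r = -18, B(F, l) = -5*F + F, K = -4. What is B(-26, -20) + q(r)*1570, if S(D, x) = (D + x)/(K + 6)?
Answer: -112936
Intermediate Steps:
B(F, l) = -4*F
S(D, x) = D/2 + x/2 (S(D, x) = (D + x)/(-4 + 6) = (D + x)/2 = (D + x)*(1/2) = D/2 + x/2)
q(Y) = 4*Y (q(Y) = (4*Y)*((1/2)*1 + (1/2)*1) = (4*Y)*(1/2 + 1/2) = (4*Y)*1 = 4*Y)
B(-26, -20) + q(r)*1570 = -4*(-26) + (4*(-18))*1570 = 104 - 72*1570 = 104 - 113040 = -112936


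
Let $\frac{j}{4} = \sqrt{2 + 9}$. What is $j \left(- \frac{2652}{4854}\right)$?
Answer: $- \frac{1768 \sqrt{11}}{809} \approx -7.2482$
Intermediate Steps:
$j = 4 \sqrt{11}$ ($j = 4 \sqrt{2 + 9} = 4 \sqrt{11} \approx 13.266$)
$j \left(- \frac{2652}{4854}\right) = 4 \sqrt{11} \left(- \frac{2652}{4854}\right) = 4 \sqrt{11} \left(\left(-2652\right) \frac{1}{4854}\right) = 4 \sqrt{11} \left(- \frac{442}{809}\right) = - \frac{1768 \sqrt{11}}{809}$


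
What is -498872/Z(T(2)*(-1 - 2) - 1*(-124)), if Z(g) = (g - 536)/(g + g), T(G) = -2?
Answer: 64853360/203 ≈ 3.1947e+5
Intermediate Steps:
Z(g) = (-536 + g)/(2*g) (Z(g) = (-536 + g)/((2*g)) = (-536 + g)*(1/(2*g)) = (-536 + g)/(2*g))
-498872/Z(T(2)*(-1 - 2) - 1*(-124)) = -498872*2*(-2*(-1 - 2) - 1*(-124))/(-536 + (-2*(-1 - 2) - 1*(-124))) = -498872*2*(-2*(-3) + 124)/(-536 + (-2*(-3) + 124)) = -498872*2*(6 + 124)/(-536 + (6 + 124)) = -498872*260/(-536 + 130) = -498872/((½)*(1/130)*(-406)) = -498872/(-203/130) = -498872*(-130/203) = 64853360/203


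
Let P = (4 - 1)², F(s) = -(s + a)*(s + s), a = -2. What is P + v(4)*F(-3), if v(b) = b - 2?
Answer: -51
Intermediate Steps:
v(b) = -2 + b
F(s) = -2*s*(-2 + s) (F(s) = -(s - 2)*(s + s) = -(-2 + s)*2*s = -2*s*(-2 + s))
P = 9 (P = 3² = 9)
P + v(4)*F(-3) = 9 + (-2 + 4)*(2*(-3)*(2 - 1*(-3))) = 9 + 2*(2*(-3)*(2 + 3)) = 9 + 2*(2*(-3)*5) = 9 + 2*(-30) = 9 - 60 = -51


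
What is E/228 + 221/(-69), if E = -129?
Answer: -19763/5244 ≈ -3.7687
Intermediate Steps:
E/228 + 221/(-69) = -129/228 + 221/(-69) = -129*1/228 + 221*(-1/69) = -43/76 - 221/69 = -19763/5244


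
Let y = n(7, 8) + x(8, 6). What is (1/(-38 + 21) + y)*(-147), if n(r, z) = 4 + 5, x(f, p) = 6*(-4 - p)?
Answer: 127596/17 ≈ 7505.6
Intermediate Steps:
x(f, p) = -24 - 6*p
n(r, z) = 9
y = -51 (y = 9 + (-24 - 6*6) = 9 + (-24 - 36) = 9 - 60 = -51)
(1/(-38 + 21) + y)*(-147) = (1/(-38 + 21) - 51)*(-147) = (1/(-17) - 51)*(-147) = (-1/17 - 51)*(-147) = -868/17*(-147) = 127596/17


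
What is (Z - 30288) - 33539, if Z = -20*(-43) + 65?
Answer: -62902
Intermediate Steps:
Z = 925 (Z = 860 + 65 = 925)
(Z - 30288) - 33539 = (925 - 30288) - 33539 = -29363 - 33539 = -62902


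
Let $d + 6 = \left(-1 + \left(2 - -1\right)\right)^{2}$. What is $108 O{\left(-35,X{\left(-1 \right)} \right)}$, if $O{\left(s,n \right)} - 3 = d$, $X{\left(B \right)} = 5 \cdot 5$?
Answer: $108$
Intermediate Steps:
$X{\left(B \right)} = 25$
$d = -2$ ($d = -6 + \left(-1 + \left(2 - -1\right)\right)^{2} = -6 + \left(-1 + \left(2 + 1\right)\right)^{2} = -6 + \left(-1 + 3\right)^{2} = -6 + 2^{2} = -6 + 4 = -2$)
$O{\left(s,n \right)} = 1$ ($O{\left(s,n \right)} = 3 - 2 = 1$)
$108 O{\left(-35,X{\left(-1 \right)} \right)} = 108 \cdot 1 = 108$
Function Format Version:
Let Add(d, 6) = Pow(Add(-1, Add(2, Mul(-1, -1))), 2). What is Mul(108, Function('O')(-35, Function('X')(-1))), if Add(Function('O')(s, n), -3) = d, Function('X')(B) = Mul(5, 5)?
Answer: 108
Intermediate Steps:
Function('X')(B) = 25
d = -2 (d = Add(-6, Pow(Add(-1, Add(2, Mul(-1, -1))), 2)) = Add(-6, Pow(Add(-1, Add(2, 1)), 2)) = Add(-6, Pow(Add(-1, 3), 2)) = Add(-6, Pow(2, 2)) = Add(-6, 4) = -2)
Function('O')(s, n) = 1 (Function('O')(s, n) = Add(3, -2) = 1)
Mul(108, Function('O')(-35, Function('X')(-1))) = Mul(108, 1) = 108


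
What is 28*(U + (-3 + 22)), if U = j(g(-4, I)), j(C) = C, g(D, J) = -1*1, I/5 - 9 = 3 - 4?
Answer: 504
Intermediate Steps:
I = 40 (I = 45 + 5*(3 - 4) = 45 + 5*(-1) = 45 - 5 = 40)
g(D, J) = -1
U = -1
28*(U + (-3 + 22)) = 28*(-1 + (-3 + 22)) = 28*(-1 + 19) = 28*18 = 504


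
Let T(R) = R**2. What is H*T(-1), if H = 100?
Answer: 100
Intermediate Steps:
H*T(-1) = 100*(-1)**2 = 100*1 = 100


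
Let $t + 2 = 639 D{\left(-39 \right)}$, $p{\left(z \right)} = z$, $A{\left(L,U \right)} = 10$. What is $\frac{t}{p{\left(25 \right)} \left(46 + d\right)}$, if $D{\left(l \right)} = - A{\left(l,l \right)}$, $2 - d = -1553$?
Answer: $- \frac{6392}{40025} \approx -0.1597$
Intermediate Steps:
$d = 1555$ ($d = 2 - -1553 = 2 + 1553 = 1555$)
$D{\left(l \right)} = -10$ ($D{\left(l \right)} = \left(-1\right) 10 = -10$)
$t = -6392$ ($t = -2 + 639 \left(-10\right) = -2 - 6390 = -6392$)
$\frac{t}{p{\left(25 \right)} \left(46 + d\right)} = - \frac{6392}{25 \left(46 + 1555\right)} = - \frac{6392}{25 \cdot 1601} = - \frac{6392}{40025}$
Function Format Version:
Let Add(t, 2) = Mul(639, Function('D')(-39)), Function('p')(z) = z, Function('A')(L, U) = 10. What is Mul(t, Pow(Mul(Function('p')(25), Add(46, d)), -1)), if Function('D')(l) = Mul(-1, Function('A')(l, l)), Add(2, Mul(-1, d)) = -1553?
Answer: Rational(-6392, 40025) ≈ -0.15970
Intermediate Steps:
d = 1555 (d = Add(2, Mul(-1, -1553)) = Add(2, 1553) = 1555)
Function('D')(l) = -10 (Function('D')(l) = Mul(-1, 10) = -10)
t = -6392 (t = Add(-2, Mul(639, -10)) = Add(-2, -6390) = -6392)
Mul(t, Pow(Mul(Function('p')(25), Add(46, d)), -1)) = Mul(-6392, Pow(Mul(25, Add(46, 1555)), -1)) = Mul(-6392, Pow(Mul(25, 1601), -1)) = Mul(-6392, Pow(40025, -1)) = Mul(-6392, Rational(1, 40025)) = Rational(-6392, 40025)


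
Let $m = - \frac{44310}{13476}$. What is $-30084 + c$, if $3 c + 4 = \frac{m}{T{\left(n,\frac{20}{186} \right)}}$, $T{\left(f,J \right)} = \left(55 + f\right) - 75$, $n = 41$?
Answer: $- \frac{608145983}{20214} \approx -30085.0$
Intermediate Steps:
$T{\left(f,J \right)} = -20 + f$
$m = - \frac{7385}{2246}$ ($m = \left(-44310\right) \frac{1}{13476} = - \frac{7385}{2246} \approx -3.2881$)
$c = - \frac{28007}{20214}$ ($c = - \frac{4}{3} + \frac{\left(- \frac{7385}{2246}\right) \frac{1}{-20 + 41}}{3} = - \frac{4}{3} + \frac{\left(- \frac{7385}{2246}\right) \frac{1}{21}}{3} = - \frac{4}{3} + \frac{1}{3} \left(- \frac{1055}{6738}\right) = - \frac{4}{3} - \frac{1055}{20214} = - \frac{28007}{20214} \approx -1.3855$)
$-30084 + c = -30084 - \frac{28007}{20214} = - \frac{608145983}{20214}$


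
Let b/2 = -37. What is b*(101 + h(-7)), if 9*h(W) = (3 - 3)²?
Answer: -7474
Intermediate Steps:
h(W) = 0 (h(W) = (3 - 3)²/9 = (⅑)*0² = (⅑)*0 = 0)
b = -74 (b = 2*(-37) = -74)
b*(101 + h(-7)) = -74*(101 + 0) = -74*101 = -7474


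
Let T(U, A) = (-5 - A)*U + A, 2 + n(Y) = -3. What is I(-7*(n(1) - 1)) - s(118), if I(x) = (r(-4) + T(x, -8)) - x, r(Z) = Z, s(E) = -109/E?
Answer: 8605/118 ≈ 72.924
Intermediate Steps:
n(Y) = -5 (n(Y) = -2 - 3 = -5)
T(U, A) = A + U*(-5 - A) (T(U, A) = U*(-5 - A) + A = A + U*(-5 - A))
I(x) = -12 + 2*x (I(x) = (-4 + (-8 - 5*x - 1*(-8)*x)) - x = (-4 + (-8 - 5*x + 8*x)) - x = (-4 + (-8 + 3*x)) - x = (-12 + 3*x) - x = -12 + 2*x)
I(-7*(n(1) - 1)) - s(118) = (-12 + 2*(-7*(-5 - 1))) - (-109)/118 = (-12 + 2*(-7*(-6))) - (-109)/118 = (-12 + 2*42) - 1*(-109/118) = (-12 + 84) + 109/118 = 72 + 109/118 = 8605/118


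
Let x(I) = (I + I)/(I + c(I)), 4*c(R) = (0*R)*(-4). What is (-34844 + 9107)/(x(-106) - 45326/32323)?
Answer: -12056479/280 ≈ -43059.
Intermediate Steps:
c(R) = 0 (c(R) = ((0*R)*(-4))/4 = (0*(-4))/4 = (1/4)*0 = 0)
x(I) = 2 (x(I) = (I + I)/(I + 0) = (2*I)/I = 2)
(-34844 + 9107)/(x(-106) - 45326/32323) = (-34844 + 9107)/(2 - 45326/32323) = -25737/(2 - 45326*1/32323) = -25737/(2 - 45326/32323) = -25737/19320/32323 = -25737*32323/19320 = -12056479/280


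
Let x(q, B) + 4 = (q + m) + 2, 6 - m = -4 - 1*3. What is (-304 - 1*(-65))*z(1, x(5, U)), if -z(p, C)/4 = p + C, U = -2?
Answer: 16252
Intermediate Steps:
m = 13 (m = 6 - (-4 - 1*3) = 6 - (-4 - 3) = 6 - 1*(-7) = 6 + 7 = 13)
x(q, B) = 11 + q (x(q, B) = -4 + ((q + 13) + 2) = -4 + ((13 + q) + 2) = -4 + (15 + q) = 11 + q)
z(p, C) = -4*C - 4*p (z(p, C) = -4*(p + C) = -4*(C + p) = -4*C - 4*p)
(-304 - 1*(-65))*z(1, x(5, U)) = (-304 - 1*(-65))*(-4*(11 + 5) - 4*1) = (-304 + 65)*(-4*16 - 4) = -239*(-64 - 4) = -239*(-68) = 16252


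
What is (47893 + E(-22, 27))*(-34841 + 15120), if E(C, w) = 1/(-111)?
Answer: -2833493026/3 ≈ -9.4450e+8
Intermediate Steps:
E(C, w) = -1/111
(47893 + E(-22, 27))*(-34841 + 15120) = (47893 - 1/111)*(-34841 + 15120) = (5316122/111)*(-19721) = -2833493026/3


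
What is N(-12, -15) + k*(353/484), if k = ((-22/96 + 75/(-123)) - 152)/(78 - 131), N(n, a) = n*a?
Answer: 9193142291/50483136 ≈ 182.10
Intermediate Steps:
N(n, a) = a*n
k = 300787/104304 (k = ((-22*1/96 + 75*(-1/123)) - 152)/(-53) = ((-11/48 - 25/41) - 152)*(-1/53) = (-1651/1968 - 152)*(-1/53) = -300787/1968*(-1/53) = 300787/104304 ≈ 2.8838)
N(-12, -15) + k*(353/484) = -15*(-12) + 300787*(353/484)/104304 = 180 + 300787*(353*(1/484))/104304 = 180 + (300787/104304)*(353/484) = 180 + 106177811/50483136 = 9193142291/50483136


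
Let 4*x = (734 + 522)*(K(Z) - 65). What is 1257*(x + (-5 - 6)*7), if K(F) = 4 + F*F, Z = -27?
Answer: 263561475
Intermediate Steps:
K(F) = 4 + F**2
x = 209752 (x = ((734 + 522)*((4 + (-27)**2) - 65))/4 = (1256*((4 + 729) - 65))/4 = (1256*(733 - 65))/4 = (1256*668)/4 = (1/4)*839008 = 209752)
1257*(x + (-5 - 6)*7) = 1257*(209752 + (-5 - 6)*7) = 1257*(209752 - 11*7) = 1257*(209752 - 77) = 1257*209675 = 263561475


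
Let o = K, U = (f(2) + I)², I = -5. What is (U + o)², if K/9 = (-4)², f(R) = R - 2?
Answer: 28561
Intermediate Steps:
f(R) = -2 + R
K = 144 (K = 9*(-4)² = 9*16 = 144)
U = 25 (U = ((-2 + 2) - 5)² = (0 - 5)² = (-5)² = 25)
o = 144
(U + o)² = (25 + 144)² = 169² = 28561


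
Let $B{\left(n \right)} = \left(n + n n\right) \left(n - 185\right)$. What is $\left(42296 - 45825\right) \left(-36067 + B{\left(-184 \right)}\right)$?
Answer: $43974992515$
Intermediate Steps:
$B{\left(n \right)} = \left(-185 + n\right) \left(n + n^{2}\right)$ ($B{\left(n \right)} = \left(n + n^{2}\right) \left(-185 + n\right) = \left(-185 + n\right) \left(n + n^{2}\right)$)
$\left(42296 - 45825\right) \left(-36067 + B{\left(-184 \right)}\right) = \left(42296 - 45825\right) \left(-36067 - 184 \left(-185 + \left(-184\right)^{2} - -33856\right)\right) = - 3529 \left(-36067 - 184 \left(-185 + 33856 + 33856\right)\right) = - 3529 \left(-36067 - 12424968\right) = \left(-3529\right) \left(-12461035\right) = 43974992515$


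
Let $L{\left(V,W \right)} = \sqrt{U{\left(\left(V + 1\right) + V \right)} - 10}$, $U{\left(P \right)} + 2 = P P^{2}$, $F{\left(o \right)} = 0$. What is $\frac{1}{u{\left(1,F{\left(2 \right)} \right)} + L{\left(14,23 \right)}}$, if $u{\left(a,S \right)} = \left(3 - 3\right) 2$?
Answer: $\frac{\sqrt{24377}}{24377} \approx 0.0064049$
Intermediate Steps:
$u{\left(a,S \right)} = 0$ ($u{\left(a,S \right)} = 0 \cdot 2 = 0$)
$U{\left(P \right)} = -2 + P^{3}$ ($U{\left(P \right)} = -2 + P P^{2} = -2 + P^{3}$)
$L{\left(V,W \right)} = \sqrt{-12 + \left(1 + 2 V\right)^{3}}$ ($L{\left(V,W \right)} = \sqrt{\left(-2 + \left(\left(V + 1\right) + V\right)^{3}\right) - 10} = \sqrt{\left(-2 + \left(\left(1 + V\right) + V\right)^{3}\right) - 10} = \sqrt{\left(-2 + \left(1 + 2 V\right)^{3}\right) - 10} = \sqrt{-12 + \left(1 + 2 V\right)^{3}}$)
$\frac{1}{u{\left(1,F{\left(2 \right)} \right)} + L{\left(14,23 \right)}} = \frac{1}{0 + \sqrt{-12 + \left(1 + 2 \cdot 14\right)^{3}}} = \frac{1}{0 + \sqrt{-12 + \left(1 + 28\right)^{3}}} = \frac{1}{0 + \sqrt{-12 + 29^{3}}} = \frac{1}{0 + \sqrt{-12 + 24389}} = \frac{1}{0 + \sqrt{24377}} = \frac{1}{\sqrt{24377}} = \frac{\sqrt{24377}}{24377}$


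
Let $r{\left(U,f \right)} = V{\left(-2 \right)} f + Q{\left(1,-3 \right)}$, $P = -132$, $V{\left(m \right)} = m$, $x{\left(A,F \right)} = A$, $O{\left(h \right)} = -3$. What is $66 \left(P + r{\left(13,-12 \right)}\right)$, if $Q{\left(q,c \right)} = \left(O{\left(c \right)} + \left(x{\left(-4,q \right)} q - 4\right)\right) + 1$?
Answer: $-7788$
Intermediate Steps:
$Q{\left(q,c \right)} = -6 - 4 q$ ($Q{\left(q,c \right)} = \left(-3 - \left(4 + 4 q\right)\right) + 1 = \left(-7 - 4 q\right) + 1 = -6 - 4 q$)
$r{\left(U,f \right)} = -10 - 2 f$ ($r{\left(U,f \right)} = - 2 f - 10 = -10 - 2 f$)
$66 \left(P + r{\left(13,-12 \right)}\right) = 66 \left(-132 - -14\right) = 66 \left(-132 + \left(-10 + 24\right)\right) = 66 \left(-132 + 14\right) = 66 \left(-118\right) = -7788$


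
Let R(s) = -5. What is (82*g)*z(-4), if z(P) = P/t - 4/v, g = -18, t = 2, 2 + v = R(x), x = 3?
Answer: 14760/7 ≈ 2108.6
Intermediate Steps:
v = -7 (v = -2 - 5 = -7)
z(P) = 4/7 + P/2 (z(P) = P/2 - 4/(-7) = P*(1/2) - 4*(-1/7) = P/2 + 4/7 = 4/7 + P/2)
(82*g)*z(-4) = (82*(-18))*(4/7 + (1/2)*(-4)) = -1476*(4/7 - 2) = -1476*(-10/7) = 14760/7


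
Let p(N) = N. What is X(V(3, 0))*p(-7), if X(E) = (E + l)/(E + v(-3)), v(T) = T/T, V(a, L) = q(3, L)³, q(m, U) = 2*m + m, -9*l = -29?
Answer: -4613/657 ≈ -7.0213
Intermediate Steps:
l = 29/9 (l = -⅑*(-29) = 29/9 ≈ 3.2222)
q(m, U) = 3*m
V(a, L) = 729 (V(a, L) = (3*3)³ = 9³ = 729)
v(T) = 1
X(E) = (29/9 + E)/(1 + E) (X(E) = (E + 29/9)/(E + 1) = (29/9 + E)/(1 + E))
X(V(3, 0))*p(-7) = ((29/9 + 729)/(1 + 729))*(-7) = ((6590/9)/730)*(-7) = ((1/730)*(6590/9))*(-7) = (659/657)*(-7) = -4613/657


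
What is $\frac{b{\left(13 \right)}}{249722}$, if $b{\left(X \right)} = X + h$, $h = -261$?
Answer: $- \frac{124}{124861} \approx -0.0009931$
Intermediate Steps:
$b{\left(X \right)} = -261 + X$ ($b{\left(X \right)} = X - 261 = -261 + X$)
$\frac{b{\left(13 \right)}}{249722} = \frac{-261 + 13}{249722} = \left(-248\right) \frac{1}{249722} = - \frac{124}{124861}$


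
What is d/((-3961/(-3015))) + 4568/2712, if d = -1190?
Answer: -71412907/78987 ≈ -904.11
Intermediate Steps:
d/((-3961/(-3015))) + 4568/2712 = -1190/((-3961/(-3015))) + 4568/2712 = -1190/((-3961*(-1/3015))) + 4568*(1/2712) = -1190/3961/3015 + 571/339 = -1190*3015/3961 + 571/339 = -211050/233 + 571/339 = -71412907/78987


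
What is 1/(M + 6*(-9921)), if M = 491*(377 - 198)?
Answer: 1/28363 ≈ 3.5257e-5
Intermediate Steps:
M = 87889 (M = 491*179 = 87889)
1/(M + 6*(-9921)) = 1/(87889 + 6*(-9921)) = 1/(87889 - 59526) = 1/28363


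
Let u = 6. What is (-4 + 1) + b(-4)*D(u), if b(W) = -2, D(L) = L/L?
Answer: -5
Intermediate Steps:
D(L) = 1
(-4 + 1) + b(-4)*D(u) = (-4 + 1) - 2*1 = -3 - 2 = -5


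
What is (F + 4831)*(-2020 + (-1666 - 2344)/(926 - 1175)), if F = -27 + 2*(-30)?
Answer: -2367113680/249 ≈ -9.5065e+6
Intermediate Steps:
F = -87 (F = -27 - 60 = -87)
(F + 4831)*(-2020 + (-1666 - 2344)/(926 - 1175)) = (-87 + 4831)*(-2020 + (-1666 - 2344)/(926 - 1175)) = 4744*(-2020 - 4010/(-249)) = 4744*(-2020 - 4010*(-1/249)) = 4744*(-2020 + 4010/249) = 4744*(-498970/249) = -2367113680/249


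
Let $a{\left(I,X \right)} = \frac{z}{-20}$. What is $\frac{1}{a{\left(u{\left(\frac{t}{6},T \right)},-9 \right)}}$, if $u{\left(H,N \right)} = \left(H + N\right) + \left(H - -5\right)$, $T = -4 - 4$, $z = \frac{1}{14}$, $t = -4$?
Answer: $-280$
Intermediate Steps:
$z = \frac{1}{14} \approx 0.071429$
$T = -8$ ($T = -4 - 4 = -8$)
$u{\left(H,N \right)} = 5 + N + 2 H$ ($u{\left(H,N \right)} = \left(H + N\right) + \left(H + 5\right) = \left(H + N\right) + \left(5 + H\right) = 5 + N + 2 H$)
$a{\left(I,X \right)} = - \frac{1}{280}$ ($a{\left(I,X \right)} = \frac{1}{14 \left(-20\right)} = \frac{1}{14} \left(- \frac{1}{20}\right) = - \frac{1}{280}$)
$\frac{1}{a{\left(u{\left(\frac{t}{6},T \right)},-9 \right)}} = \frac{1}{- \frac{1}{280}} = -280$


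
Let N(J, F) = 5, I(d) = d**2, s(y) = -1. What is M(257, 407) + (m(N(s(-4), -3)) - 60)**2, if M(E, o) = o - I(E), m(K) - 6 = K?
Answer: -63241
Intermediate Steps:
m(K) = 6 + K
M(E, o) = o - E**2
M(257, 407) + (m(N(s(-4), -3)) - 60)**2 = (407 - 1*257**2) + ((6 + 5) - 60)**2 = (407 - 1*66049) + (11 - 60)**2 = (407 - 66049) + (-49)**2 = -65642 + 2401 = -63241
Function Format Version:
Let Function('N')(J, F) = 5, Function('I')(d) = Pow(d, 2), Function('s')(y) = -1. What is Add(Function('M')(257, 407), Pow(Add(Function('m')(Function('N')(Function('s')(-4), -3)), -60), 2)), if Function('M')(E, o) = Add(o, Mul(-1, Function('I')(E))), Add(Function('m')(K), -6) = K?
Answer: -63241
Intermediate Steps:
Function('m')(K) = Add(6, K)
Function('M')(E, o) = Add(o, Mul(-1, Pow(E, 2)))
Add(Function('M')(257, 407), Pow(Add(Function('m')(Function('N')(Function('s')(-4), -3)), -60), 2)) = Add(Add(407, Mul(-1, Pow(257, 2))), Pow(Add(Add(6, 5), -60), 2)) = Add(Add(407, Mul(-1, 66049)), Pow(Add(11, -60), 2)) = Add(Add(407, -66049), Pow(-49, 2)) = Add(-65642, 2401) = -63241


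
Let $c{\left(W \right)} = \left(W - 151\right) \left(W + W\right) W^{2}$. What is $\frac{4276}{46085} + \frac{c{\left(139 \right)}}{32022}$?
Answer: $- \frac{495044185448}{245955645} \approx -2012.7$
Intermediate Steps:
$c{\left(W \right)} = 2 W^{3} \left(-151 + W\right)$ ($c{\left(W \right)} = \left(-151 + W\right) 2 W W^{2} = 2 W \left(-151 + W\right) W^{2} = 2 W^{3} \left(-151 + W\right)$)
$\frac{4276}{46085} + \frac{c{\left(139 \right)}}{32022} = \frac{4276}{46085} + \frac{2 \cdot 139^{3} \left(-151 + 139\right)}{32022} = 4276 \cdot \frac{1}{46085} + 2 \cdot 2685619 \left(-12\right) \frac{1}{32022} = \frac{4276}{46085} - \frac{10742476}{5337} = - \frac{495044185448}{245955645}$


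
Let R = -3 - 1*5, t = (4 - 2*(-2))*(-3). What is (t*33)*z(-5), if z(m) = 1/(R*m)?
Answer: -99/5 ≈ -19.800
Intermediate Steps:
t = -24 (t = (4 + 4)*(-3) = 8*(-3) = -24)
R = -8 (R = -3 - 5 = -8)
z(m) = -1/(8*m) (z(m) = 1/(-8*m) = -1/(8*m))
(t*33)*z(-5) = (-24*33)*(-⅛/(-5)) = -(-99)*(-1)/5 = -792*1/40 = -99/5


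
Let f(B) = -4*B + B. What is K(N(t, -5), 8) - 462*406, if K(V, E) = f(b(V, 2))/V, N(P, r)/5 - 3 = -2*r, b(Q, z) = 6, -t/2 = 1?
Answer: -12192198/65 ≈ -1.8757e+5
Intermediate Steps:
t = -2 (t = -2*1 = -2)
f(B) = -3*B
N(P, r) = 15 - 10*r (N(P, r) = 15 + 5*(-2*r) = 15 - 10*r)
K(V, E) = -18/V (K(V, E) = (-3*6)/V = -18/V)
K(N(t, -5), 8) - 462*406 = -18/(15 - 10*(-5)) - 462*406 = -18/(15 + 50) - 187572 = -18/65 - 187572 = -12192198/65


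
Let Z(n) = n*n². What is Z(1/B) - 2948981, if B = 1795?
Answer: -17055534459212374/5783534875 ≈ -2.9490e+6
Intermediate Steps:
Z(n) = n³
Z(1/B) - 2948981 = (1/1795)³ - 2948981 = 1/5783534875 - 2948981 = -17055534459212374/5783534875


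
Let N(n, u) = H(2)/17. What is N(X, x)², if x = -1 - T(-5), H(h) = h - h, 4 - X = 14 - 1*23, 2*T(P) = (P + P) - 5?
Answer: 0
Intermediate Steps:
T(P) = -5/2 + P (T(P) = ((P + P) - 5)/2 = (2*P - 5)/2 = (-5 + 2*P)/2 = -5/2 + P)
X = 13 (X = 4 - (14 - 1*23) = 4 - (14 - 23) = 4 - 1*(-9) = 4 + 9 = 13)
H(h) = 0
x = 13/2 (x = -1 - (-5/2 - 5) = -1 - 1*(-15/2) = -1 + 15/2 = 13/2 ≈ 6.5000)
N(n, u) = 0 (N(n, u) = 0/17 = 0*(1/17) = 0)
N(X, x)² = 0² = 0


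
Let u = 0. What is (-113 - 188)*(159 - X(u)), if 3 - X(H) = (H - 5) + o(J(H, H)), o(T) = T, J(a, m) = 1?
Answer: -45752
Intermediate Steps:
X(H) = 7 - H (X(H) = 3 - ((H - 5) + 1) = 3 - ((-5 + H) + 1) = 3 - (-4 + H) = 3 + (4 - H) = 7 - H)
(-113 - 188)*(159 - X(u)) = (-113 - 188)*(159 - (7 - 1*0)) = -301*(159 - (7 + 0)) = -301*(159 - 1*7) = -301*(159 - 7) = -301*152 = -45752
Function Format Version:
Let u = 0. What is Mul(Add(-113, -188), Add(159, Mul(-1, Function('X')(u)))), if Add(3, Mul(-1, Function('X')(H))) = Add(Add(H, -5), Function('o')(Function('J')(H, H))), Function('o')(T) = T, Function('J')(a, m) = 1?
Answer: -45752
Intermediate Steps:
Function('X')(H) = Add(7, Mul(-1, H)) (Function('X')(H) = Add(3, Mul(-1, Add(Add(H, -5), 1))) = Add(3, Mul(-1, Add(Add(-5, H), 1))) = Add(3, Mul(-1, Add(-4, H))) = Add(3, Add(4, Mul(-1, H))) = Add(7, Mul(-1, H)))
Mul(Add(-113, -188), Add(159, Mul(-1, Function('X')(u)))) = Mul(Add(-113, -188), Add(159, Mul(-1, Add(7, Mul(-1, 0))))) = Mul(-301, Add(159, Mul(-1, Add(7, 0)))) = Mul(-301, Add(159, Mul(-1, 7))) = Mul(-301, Add(159, -7)) = Mul(-301, 152) = -45752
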